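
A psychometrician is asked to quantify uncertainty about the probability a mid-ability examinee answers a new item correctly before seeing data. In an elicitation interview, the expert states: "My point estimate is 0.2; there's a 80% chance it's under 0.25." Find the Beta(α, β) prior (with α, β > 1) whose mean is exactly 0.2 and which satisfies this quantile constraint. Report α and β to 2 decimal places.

With mean 0.2 fixed, write α = 0.2s, β = 0.8s where s = α+β.
Need P(θ < 0.25) = 0.8 under Beta(0.2s, 0.8s). Normal approximation: (q−m)/√(m(1−m)/s) ≈ z_{0.8} = 0.842, so s ≈ 0.2·0.8·(0.842)²/(0.25−0.2)² = 45.3.
At s = 45.3: P(θ<0.25) ≈ 0.807. Adjusting to match 0.8 gives s ≈ 42.35.
So α = 0.2·42.35 ≈ 8.47, β = 0.8·42.35 ≈ 33.88.

α ≈ 8.47, β ≈ 33.88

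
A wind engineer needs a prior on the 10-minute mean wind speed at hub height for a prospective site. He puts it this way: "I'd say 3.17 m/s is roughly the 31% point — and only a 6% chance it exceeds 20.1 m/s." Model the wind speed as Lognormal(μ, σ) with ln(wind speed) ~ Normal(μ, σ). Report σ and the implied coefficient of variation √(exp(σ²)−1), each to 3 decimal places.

If T ~ Lognormal(μ,σ) then ln T ~ Normal(μ,σ), so the p-quantile of ln T is μ + z_p·σ.
ln(3.17) = 1.154 and ln(20.1) = 3.001; z_{0.31} = -0.4959, z_{0.94} = 1.555.
σ = (3.001 − 1.154)/(1.555 − (-0.4959)) = 0.901.
μ = 1.154 − (-0.4959)·0.901 = 1.600.
CV = √(exp(σ²)−1) = √(exp(0.8113)−1) = 1.118.

σ ≈ 0.901, CV ≈ 1.118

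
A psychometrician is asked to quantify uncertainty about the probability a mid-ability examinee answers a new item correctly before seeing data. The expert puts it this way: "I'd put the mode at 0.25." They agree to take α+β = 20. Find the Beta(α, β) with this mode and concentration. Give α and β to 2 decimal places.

For α,β > 1 the Beta mode is (α−1)/(α+β−2). With α+β = 20, the mode is (α−1)/18.
Set (α−1)/18 = 0.25 → α = 1 + 0.25·18 = 5.50.
β = 20 − α = 14.50.

α = 5.50, β = 14.50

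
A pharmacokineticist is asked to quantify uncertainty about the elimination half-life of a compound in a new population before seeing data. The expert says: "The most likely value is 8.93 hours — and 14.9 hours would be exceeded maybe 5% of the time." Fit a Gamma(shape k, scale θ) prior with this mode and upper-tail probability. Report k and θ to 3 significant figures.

k ≈ 11.7, θ ≈ 0.838

Gamma(k,θ) with k>1 has mode (k−1)θ, so θ = 8.93/(k−1).
Need P(X < 14.9) = 0.95 with θ tied to k this way. Start at k = 2, θ = 8.93: P(X<14.9) ≈ 0.497.
Too low — raise k to concentrate. Iterating converges to k ≈ 11.7.
Then θ = 8.93/(11.7−1) ≈ 0.838.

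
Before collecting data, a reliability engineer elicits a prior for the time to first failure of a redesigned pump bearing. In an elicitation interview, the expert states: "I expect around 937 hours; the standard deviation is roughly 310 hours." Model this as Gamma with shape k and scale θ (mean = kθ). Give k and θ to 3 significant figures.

For Gamma(k, scale θ): mean = kθ, variance = kθ², so CV = 1/√k.
CV = SD/mean = 310/937 = 0.3308, hence k = 1/CV² = 9.14.
Then θ = mean/k = 937/9.14 = 103.

k ≈ 9.14, θ ≈ 103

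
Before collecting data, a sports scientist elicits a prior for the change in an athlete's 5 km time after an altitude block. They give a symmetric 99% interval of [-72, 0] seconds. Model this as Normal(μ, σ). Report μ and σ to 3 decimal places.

A symmetric 99% interval runs μ ± z·σ with z = 2.576.
Half-width = 36, so σ = 36/2.576 = 13.976.
μ is the interval midpoint, -36.000.

μ = -36.000, σ = 13.976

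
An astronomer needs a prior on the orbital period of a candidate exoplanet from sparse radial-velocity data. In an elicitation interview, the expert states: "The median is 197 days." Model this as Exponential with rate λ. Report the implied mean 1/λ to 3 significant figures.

mean ≈ 284 days

Exponential median = ln 2 / λ, so λ = ln 2 / 197.0 = 0.00352.
Mean = 1/λ = 284 days.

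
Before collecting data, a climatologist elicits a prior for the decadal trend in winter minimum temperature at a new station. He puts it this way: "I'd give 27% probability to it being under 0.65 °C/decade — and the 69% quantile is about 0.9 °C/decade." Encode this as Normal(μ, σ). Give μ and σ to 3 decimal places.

The p-quantile of Normal(μ,σ) is μ + z_p·σ, with z_{0.27} = -0.6128 and z_{0.69} = 0.4959.
Eliminate σ: μ = (z₂·x₁ − z₁·x₂)/(z₂ − z₁) = (0.4959·0.65 − (-0.6128)·0.9)/1.109 = 0.788.
Then σ = (x₂ − x₁)/(z₂ − z₁) = (0.9 − 0.65)/1.109 = 0.225.

μ = 0.788, σ = 0.225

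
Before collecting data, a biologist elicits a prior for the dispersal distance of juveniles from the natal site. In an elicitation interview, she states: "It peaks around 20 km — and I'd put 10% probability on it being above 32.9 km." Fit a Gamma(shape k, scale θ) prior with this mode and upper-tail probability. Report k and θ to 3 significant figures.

Gamma(k,θ) with k>1 has mode (k−1)θ, so θ = 20/(k−1).
Need P(X < 32.9) = 0.9 with θ tied to k this way. Start at k = 2, θ = 20: P(X<32.9) ≈ 0.489.
Too low — raise k to concentrate. Iterating converges to k ≈ 8.61.
Then θ = 20/(8.61−1) ≈ 2.63.

k ≈ 8.61, θ ≈ 2.63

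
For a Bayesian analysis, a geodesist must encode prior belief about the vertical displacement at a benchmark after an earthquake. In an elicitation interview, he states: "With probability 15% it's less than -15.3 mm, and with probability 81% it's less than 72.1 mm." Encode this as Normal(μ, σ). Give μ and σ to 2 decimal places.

The p-quantile of Normal(μ,σ) is μ + z_p·σ, with z_{0.15} = -1.036 and z_{0.81} = 0.8779.
Eliminate σ: μ = (z₂·x₁ − z₁·x₂)/(z₂ − z₁) = (0.8779·-15.3 − (-1.036)·72.1)/1.914 = 32.02.
Then σ = (x₂ − x₁)/(z₂ − z₁) = (72.1 − -15.3)/1.914 = 45.66.

μ = 32.02, σ = 45.66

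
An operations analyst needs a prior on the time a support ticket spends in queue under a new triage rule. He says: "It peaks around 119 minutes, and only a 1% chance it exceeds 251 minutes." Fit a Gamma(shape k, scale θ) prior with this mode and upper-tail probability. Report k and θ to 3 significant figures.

Gamma(k,θ) with k>1 has mode (k−1)θ, so θ = 119/(k−1).
Need P(X < 251) = 0.99 with θ tied to k this way. Start at k = 2, θ = 119: P(X<251) ≈ 0.623.
Too low — raise k to concentrate. Iterating converges to k ≈ 9.73.
Then θ = 119/(9.73−1) ≈ 13.6.

k ≈ 9.73, θ ≈ 13.6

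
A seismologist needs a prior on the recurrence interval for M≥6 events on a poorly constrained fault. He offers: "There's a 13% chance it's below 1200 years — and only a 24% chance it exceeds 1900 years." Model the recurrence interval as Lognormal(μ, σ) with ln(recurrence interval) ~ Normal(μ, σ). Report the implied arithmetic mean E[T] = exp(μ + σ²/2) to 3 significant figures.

E[T] ≈ 1640 years

If T ~ Lognormal(μ,σ) then ln T ~ Normal(μ,σ), so the p-quantile of ln T is μ + z_p·σ.
ln(1200) = 7.09 and ln(1900) = 7.55; z_{0.13} = -1.126, z_{0.76} = 0.7063.
σ = (7.55 − 7.09)/(0.7063 − (-1.126)) = 0.251.
μ = 7.09 − (-1.126)·0.251 = 7.373.
E[T] = exp(μ + σ²/2) = exp(7.373 + 0.0314) = 1640 years.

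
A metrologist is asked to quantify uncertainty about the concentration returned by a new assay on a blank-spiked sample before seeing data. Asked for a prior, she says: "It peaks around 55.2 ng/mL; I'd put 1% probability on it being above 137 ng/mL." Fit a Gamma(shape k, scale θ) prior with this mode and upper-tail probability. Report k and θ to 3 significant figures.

k ≈ 6.69, θ ≈ 9.7

Gamma(k,θ) with k>1 has mode (k−1)θ, so θ = 55.2/(k−1).
Need P(X < 137) = 0.99 with θ tied to k this way. Start at k = 2, θ = 55.2: P(X<137) ≈ 0.709.
Too low — raise k to concentrate. Iterating converges to k ≈ 6.69.
Then θ = 55.2/(6.69−1) ≈ 9.7.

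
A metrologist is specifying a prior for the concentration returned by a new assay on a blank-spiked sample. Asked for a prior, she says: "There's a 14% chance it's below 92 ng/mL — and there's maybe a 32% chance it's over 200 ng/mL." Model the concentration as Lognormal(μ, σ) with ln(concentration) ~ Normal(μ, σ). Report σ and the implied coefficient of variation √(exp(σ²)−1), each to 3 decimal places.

σ ≈ 0.502, CV ≈ 0.535

If T ~ Lognormal(μ,σ) then ln T ~ Normal(μ,σ), so the p-quantile of ln T is μ + z_p·σ.
ln(92) = 4.522 and ln(200) = 5.298; z_{0.14} = -1.08, z_{0.68} = 0.4677.
σ = (5.298 − 4.522)/(0.4677 − (-1.08)) = 0.502.
μ = 4.522 − (-1.08)·0.502 = 5.064.
CV = √(exp(σ²)−1) = √(exp(0.2516)−1) = 0.535.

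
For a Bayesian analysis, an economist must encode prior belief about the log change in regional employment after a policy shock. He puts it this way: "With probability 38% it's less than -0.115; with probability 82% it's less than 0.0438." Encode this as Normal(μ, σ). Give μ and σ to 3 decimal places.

μ = -0.075, σ = 0.130

The p-quantile of Normal(μ,σ) is μ + z_p·σ, with z_{0.38} = -0.3055 and z_{0.82} = 0.9154.
Eliminate σ: μ = (z₂·x₁ − z₁·x₂)/(z₂ − z₁) = (0.9154·-0.115 − (-0.3055)·0.0438)/1.221 = -0.075.
Then σ = (x₂ − x₁)/(z₂ − z₁) = (0.0438 − -0.115)/1.221 = 0.130.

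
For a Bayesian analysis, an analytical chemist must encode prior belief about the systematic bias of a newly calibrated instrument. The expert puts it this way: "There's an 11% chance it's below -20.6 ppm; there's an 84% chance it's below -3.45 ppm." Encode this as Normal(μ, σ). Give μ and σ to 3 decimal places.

The p-quantile of Normal(μ,σ) is μ + z_p·σ, with z_{0.11} = -1.227 and z_{0.84} = 0.9945.
Eliminate σ: μ = (z₂·x₁ − z₁·x₂)/(z₂ − z₁) = (0.9945·-20.6 − (-1.227)·-3.45)/2.221 = -11.129.
Then σ = (x₂ − x₁)/(z₂ − z₁) = (-3.45 − -20.6)/2.221 = 7.722.

μ = -11.129, σ = 7.722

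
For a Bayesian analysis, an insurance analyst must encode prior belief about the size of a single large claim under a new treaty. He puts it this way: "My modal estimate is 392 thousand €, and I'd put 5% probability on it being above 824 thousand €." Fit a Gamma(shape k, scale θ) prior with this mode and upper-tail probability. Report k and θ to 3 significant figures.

k ≈ 6, θ ≈ 78.3

Gamma(k,θ) with k>1 has mode (k−1)θ, so θ = 392/(k−1).
Need P(X < 824) = 0.95 with θ tied to k this way. Start at k = 2, θ = 392: P(X<824) ≈ 0.621.
Too low — raise k to concentrate. Iterating converges to k ≈ 6.
Then θ = 392/(6−1) ≈ 78.3.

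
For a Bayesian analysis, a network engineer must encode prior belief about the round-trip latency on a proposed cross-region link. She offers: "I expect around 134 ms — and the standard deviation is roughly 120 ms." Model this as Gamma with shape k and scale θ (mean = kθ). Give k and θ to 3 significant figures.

k ≈ 1.25, θ ≈ 107

For Gamma(k, scale θ): mean = kθ, variance = kθ², so CV = 1/√k.
CV = SD/mean = 120/134 = 0.8955, hence k = 1/CV² = 1.25.
Then θ = mean/k = 134/1.25 = 107.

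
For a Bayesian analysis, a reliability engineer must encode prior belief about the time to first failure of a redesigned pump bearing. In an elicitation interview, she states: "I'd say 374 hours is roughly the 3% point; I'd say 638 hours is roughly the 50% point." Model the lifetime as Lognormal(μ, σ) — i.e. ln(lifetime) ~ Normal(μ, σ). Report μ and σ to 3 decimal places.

μ ≈ 6.458, σ ≈ 0.284

If T ~ Lognormal(μ,σ) then ln T ~ Normal(μ,σ), so the p-quantile of ln T is μ + z_p·σ.
ln(374) = 5.924 and ln(638) = 6.458; z_{0.03} = -1.881, z_{0.5} = 0.
σ = (6.458 − 5.924)/(0 − (-1.881)) = 0.284.
μ = 5.924 − (-1.881)·0.284 = 6.458.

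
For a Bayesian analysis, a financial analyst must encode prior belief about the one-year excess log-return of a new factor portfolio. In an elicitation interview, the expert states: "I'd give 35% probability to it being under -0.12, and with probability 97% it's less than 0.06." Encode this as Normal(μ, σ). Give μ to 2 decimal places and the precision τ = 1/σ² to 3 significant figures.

For Normal(μ,σ), the p-quantile is μ + z_p·σ. Here z_{0.35} = -0.3853, z_{0.97} = 1.881.
So -0.12 = μ − 0.3853σ and 0.06 = μ + 1.881σ.
Subtracting: σ = (0.06 − -0.12)/(1.881 − (-0.3853)) = 0.08.
Then μ = -0.12 − (-0.3853)·0.08 = -0.09.
Precision τ = 1/σ² = 1/0.07943² = 158.

μ = -0.09, τ = 158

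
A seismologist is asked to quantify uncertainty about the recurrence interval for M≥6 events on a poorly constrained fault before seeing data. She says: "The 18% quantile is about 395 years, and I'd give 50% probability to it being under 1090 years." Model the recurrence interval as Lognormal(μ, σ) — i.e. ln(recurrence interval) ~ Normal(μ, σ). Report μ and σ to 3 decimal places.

If T ~ Lognormal(μ,σ) then ln T ~ Normal(μ,σ), so the p-quantile of ln T is μ + z_p·σ.
ln(395) = 5.979 and ln(1090) = 6.994; z_{0.18} = -0.9154, z_{0.5} = 0.
σ = (6.994 − 5.979)/(0 − (-0.9154)) = 1.109.
μ = 5.979 − (-0.9154)·1.109 = 6.994.

μ ≈ 6.994, σ ≈ 1.109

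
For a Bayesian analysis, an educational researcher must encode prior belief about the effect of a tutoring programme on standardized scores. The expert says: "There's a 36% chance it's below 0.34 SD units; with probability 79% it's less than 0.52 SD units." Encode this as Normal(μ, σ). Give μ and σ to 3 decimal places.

For Normal(μ,σ), the p-quantile is μ + z_p·σ. Here z_{0.36} = -0.3585, z_{0.79} = 0.8064.
So 0.34 = μ − 0.3585σ and 0.52 = μ + 0.8064σ.
Subtracting: σ = (0.52 − 0.34)/(0.8064 − (-0.3585)) = 0.155.
Then μ = 0.34 − (-0.3585)·0.155 = 0.395.

μ = 0.395, σ = 0.155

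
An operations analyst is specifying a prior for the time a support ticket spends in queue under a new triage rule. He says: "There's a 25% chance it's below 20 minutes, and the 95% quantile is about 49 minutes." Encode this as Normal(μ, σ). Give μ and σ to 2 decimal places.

For Normal(μ,σ), the p-quantile is μ + z_p·σ. Here z_{0.25} = -0.6745, z_{0.95} = 1.645.
So 20 = μ − 0.6745σ and 49 = μ + 1.645σ.
Subtracting: σ = (49 − 20)/(1.645 − (-0.6745)) = 12.50.
Then μ = 20 − (-0.6745)·12.50 = 28.43.

μ = 28.43, σ = 12.50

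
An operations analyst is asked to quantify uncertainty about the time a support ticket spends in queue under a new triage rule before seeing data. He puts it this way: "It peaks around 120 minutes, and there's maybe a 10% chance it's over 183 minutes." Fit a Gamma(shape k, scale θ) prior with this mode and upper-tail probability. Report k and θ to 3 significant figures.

k ≈ 11.5, θ ≈ 11.5

Gamma(k,θ) with k>1 has mode (k−1)θ, so θ = 120/(k−1).
Need P(X < 183) = 0.9 with θ tied to k this way. Start at k = 2, θ = 120: P(X<183) ≈ 0.451.
Too low — raise k to concentrate. Iterating converges to k ≈ 11.5.
Then θ = 120/(11.5−1) ≈ 11.5.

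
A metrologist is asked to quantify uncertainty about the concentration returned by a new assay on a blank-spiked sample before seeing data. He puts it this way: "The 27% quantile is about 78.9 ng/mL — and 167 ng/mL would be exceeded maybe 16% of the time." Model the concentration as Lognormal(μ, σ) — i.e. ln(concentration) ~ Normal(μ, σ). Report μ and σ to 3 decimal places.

If T ~ Lognormal(μ,σ) then ln T ~ Normal(μ,σ), so the p-quantile of ln T is μ + z_p·σ.
ln(78.9) = 4.368 and ln(167) = 5.118; z_{0.27} = -0.6128, z_{0.84} = 0.9945.
σ = (5.118 − 4.368)/(0.9945 − (-0.6128)) = 0.467.
μ = 4.368 − (-0.6128)·0.467 = 4.654.

μ ≈ 4.654, σ ≈ 0.467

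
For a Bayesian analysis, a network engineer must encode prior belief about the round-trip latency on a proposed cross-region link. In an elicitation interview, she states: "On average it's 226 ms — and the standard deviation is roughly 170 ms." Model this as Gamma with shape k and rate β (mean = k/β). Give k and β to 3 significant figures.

k ≈ 1.77, β ≈ 0.00782

For Gamma(k, rate β): mean = k/β, variance = k/β², so CV = 1/√k.
CV = SD/mean = 170/226 = 0.7522, hence k = 1/CV² = 1.77.
Then β = k/mean = 1.77/226 = 0.00782.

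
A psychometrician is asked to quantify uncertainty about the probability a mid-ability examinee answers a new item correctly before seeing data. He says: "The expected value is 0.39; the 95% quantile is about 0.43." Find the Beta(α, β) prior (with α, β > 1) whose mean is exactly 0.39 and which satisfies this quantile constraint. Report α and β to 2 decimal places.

α ≈ 158.98, β ≈ 248.65

With mean 0.39 fixed, write α = 0.39s, β = 0.61s where s = α+β.
Need P(θ < 0.43) = 0.95 under Beta(0.39s, 0.61s). Normal approximation: (q−m)/√(m(1−m)/s) ≈ z_{0.95} = 1.64, so s ≈ 0.39·0.61·(1.64)²/(0.43−0.39)² = 402.3.
At s = 402.3: P(θ<0.43) ≈ 0.949. Adjusting to match 0.95 gives s ≈ 407.63.
So α = 0.39·407.63 ≈ 158.98, β = 0.61·407.63 ≈ 248.65.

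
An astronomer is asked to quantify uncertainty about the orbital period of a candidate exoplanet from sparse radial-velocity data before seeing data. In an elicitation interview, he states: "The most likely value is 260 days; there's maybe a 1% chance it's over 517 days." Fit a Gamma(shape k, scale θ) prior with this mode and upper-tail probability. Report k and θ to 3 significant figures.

Gamma(k,θ) with k>1 has mode (k−1)θ, so θ = 260/(k−1).
Need P(X < 517) = 0.99 with θ tied to k this way. Start at k = 2, θ = 260: P(X<517) ≈ 0.591.
Too low — raise k to concentrate. Iterating converges to k ≈ 11.4.
Then θ = 260/(11.4−1) ≈ 25.

k ≈ 11.4, θ ≈ 25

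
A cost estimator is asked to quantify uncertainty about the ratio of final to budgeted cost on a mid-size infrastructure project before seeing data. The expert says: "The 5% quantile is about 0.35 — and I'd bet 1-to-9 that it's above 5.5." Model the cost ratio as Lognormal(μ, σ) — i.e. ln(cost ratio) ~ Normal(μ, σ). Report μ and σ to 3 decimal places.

μ ≈ 0.498, σ ≈ 0.941

If T ~ Lognormal(μ,σ) then ln T ~ Normal(μ,σ), so the p-quantile of ln T is μ + z_p·σ.
ln(0.35) = -1.05 and ln(5.5) = 1.705; z_{0.05} = -1.645, z_{0.9} = 1.282.
σ = (1.705 − -1.05)/(1.282 − (-1.645)) = 0.941.
μ = -1.05 − (-1.645)·0.941 = 0.498.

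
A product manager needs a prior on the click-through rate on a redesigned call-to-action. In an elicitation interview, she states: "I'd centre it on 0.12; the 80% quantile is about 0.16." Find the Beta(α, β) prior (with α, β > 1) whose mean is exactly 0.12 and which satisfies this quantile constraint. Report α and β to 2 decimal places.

α ≈ 4.93, β ≈ 36.18

With mean 0.12 fixed, write α = 0.12s, β = 0.88s where s = α+β.
Need P(θ < 0.16) = 0.8 under Beta(0.12s, 0.88s). Normal approximation: (q−m)/√(m(1−m)/s) ≈ z_{0.8} = 0.842, so s ≈ 0.12·0.88·(0.842)²/(0.16−0.12)² = 46.7.
At s = 46.7: P(θ<0.16) ≈ 0.811. Adjusting to match 0.8 gives s ≈ 41.12.
So α = 0.12·41.12 ≈ 4.93, β = 0.88·41.12 ≈ 36.18.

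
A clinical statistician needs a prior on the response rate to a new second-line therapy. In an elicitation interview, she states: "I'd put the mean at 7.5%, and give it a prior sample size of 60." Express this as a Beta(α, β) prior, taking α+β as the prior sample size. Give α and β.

Under the effective-sample-size interpretation, Beta(α, β) has prior mean α/(α+β) and prior sample size α+β.
So α+β = 60 and α/(α+β) = 0.075, giving α = 0.075·60 = 4.5 and β = 60 − 4.5 = 55.5.

α = 4.5, β = 55.5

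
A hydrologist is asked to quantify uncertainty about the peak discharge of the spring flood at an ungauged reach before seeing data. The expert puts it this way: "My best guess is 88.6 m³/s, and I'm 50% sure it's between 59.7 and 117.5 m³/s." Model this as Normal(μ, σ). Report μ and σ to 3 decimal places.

μ = 88.600, σ = 42.847

A symmetric 50% interval runs μ ± z·σ with z = 0.6745.
Half-width = 28.9, so σ = 28.9/0.6745 = 42.847.
μ is the stated best guess, 88.600.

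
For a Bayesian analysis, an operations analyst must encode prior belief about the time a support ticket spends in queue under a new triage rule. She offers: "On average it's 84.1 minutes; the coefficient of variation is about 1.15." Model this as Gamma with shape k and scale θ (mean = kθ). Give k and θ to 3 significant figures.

k ≈ 0.756, θ ≈ 111

For Gamma(k, scale θ): mean = kθ, variance = kθ², so CV = 1/√k.
CV = 1.15, hence k = 1/CV² = 0.756.
Then θ = mean/k = 84.1/0.756 = 111.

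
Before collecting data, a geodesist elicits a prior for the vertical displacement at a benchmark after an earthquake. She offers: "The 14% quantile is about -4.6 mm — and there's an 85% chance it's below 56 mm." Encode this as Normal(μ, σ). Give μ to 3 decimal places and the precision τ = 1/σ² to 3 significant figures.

μ = 26.328, τ = 0.00122

The p-quantile of Normal(μ,σ) is μ + z_p·σ, with z_{0.14} = -1.08 and z_{0.85} = 1.036.
Eliminate σ: μ = (z₂·x₁ − z₁·x₂)/(z₂ − z₁) = (1.036·-4.6 − (-1.08)·56)/2.117 = 26.328.
Then σ = (x₂ − x₁)/(z₂ − z₁) = (56 − -4.6)/2.117 = 28.629.
Precision τ = 1/σ² = 1/28.63² = 0.00122.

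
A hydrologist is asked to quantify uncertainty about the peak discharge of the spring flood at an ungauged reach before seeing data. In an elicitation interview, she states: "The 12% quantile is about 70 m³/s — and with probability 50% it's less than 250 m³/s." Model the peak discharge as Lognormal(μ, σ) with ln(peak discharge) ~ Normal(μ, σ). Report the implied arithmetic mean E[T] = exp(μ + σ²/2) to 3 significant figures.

E[T] ≈ 450 m³/s

If T ~ Lognormal(μ,σ) then ln T ~ Normal(μ,σ), so the p-quantile of ln T is μ + z_p·σ.
ln(70) = 4.248 and ln(250) = 5.521; z_{0.12} = -1.175, z_{0.5} = 0.
σ = (5.521 − 4.248)/(0 − (-1.175)) = 1.083.
μ = 4.248 − (-1.175)·1.083 = 5.521.
E[T] = exp(μ + σ²/2) = exp(5.521 + 0.5869) = 450 m³/s.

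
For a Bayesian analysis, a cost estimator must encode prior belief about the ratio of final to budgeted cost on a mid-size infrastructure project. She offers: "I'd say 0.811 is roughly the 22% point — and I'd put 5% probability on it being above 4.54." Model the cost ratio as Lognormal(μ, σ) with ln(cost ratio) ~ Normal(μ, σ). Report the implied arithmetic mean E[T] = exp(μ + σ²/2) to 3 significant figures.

If T ~ Lognormal(μ,σ) then ln T ~ Normal(μ,σ), so the p-quantile of ln T is μ + z_p·σ.
ln(0.811) = -0.2095 and ln(4.54) = 1.513; z_{0.22} = -0.7722, z_{0.95} = 1.645.
σ = (1.513 − -0.2095)/(1.645 − (-0.7722)) = 0.713.
μ = -0.2095 − (-0.7722)·0.713 = 0.341.
E[T] = exp(μ + σ²/2) = exp(0.341 + 0.2539) = 1.81.

E[T] ≈ 1.81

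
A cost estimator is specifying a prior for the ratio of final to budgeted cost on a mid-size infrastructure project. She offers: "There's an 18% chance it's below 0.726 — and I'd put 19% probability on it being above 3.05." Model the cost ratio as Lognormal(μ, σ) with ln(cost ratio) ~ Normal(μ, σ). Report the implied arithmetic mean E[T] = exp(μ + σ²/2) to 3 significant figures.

If T ~ Lognormal(μ,σ) then ln T ~ Normal(μ,σ), so the p-quantile of ln T is μ + z_p·σ.
ln(0.726) = -0.3202 and ln(3.05) = 1.115; z_{0.18} = -0.9154, z_{0.81} = 0.8779.
σ = (1.115 − -0.3202)/(0.8779 − (-0.9154)) = 0.800.
μ = -0.3202 − (-0.9154)·0.800 = 0.412.
E[T] = exp(μ + σ²/2) = exp(0.412 + 0.3203) = 2.08.

E[T] ≈ 2.08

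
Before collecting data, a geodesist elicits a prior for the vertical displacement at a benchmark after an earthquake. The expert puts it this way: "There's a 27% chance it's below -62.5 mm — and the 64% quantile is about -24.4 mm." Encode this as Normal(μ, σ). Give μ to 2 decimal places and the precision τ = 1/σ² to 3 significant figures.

μ = -38.46, τ = 0.00065

The p-quantile of Normal(μ,σ) is μ + z_p·σ, with z_{0.27} = -0.6128 and z_{0.64} = 0.3585.
Eliminate σ: μ = (z₂·x₁ − z₁·x₂)/(z₂ − z₁) = (0.3585·-62.5 − (-0.6128)·-24.4)/0.9713 = -38.46.
Then σ = (x₂ − x₁)/(z₂ − z₁) = (-24.4 − -62.5)/0.9713 = 39.23.
Precision τ = 1/σ² = 1/39.23² = 0.00065.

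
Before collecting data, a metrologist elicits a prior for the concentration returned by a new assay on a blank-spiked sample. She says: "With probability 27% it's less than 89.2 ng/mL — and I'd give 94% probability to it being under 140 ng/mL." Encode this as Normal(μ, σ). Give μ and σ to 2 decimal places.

μ = 103.56, σ = 23.44

The p-quantile of Normal(μ,σ) is μ + z_p·σ, with z_{0.27} = -0.6128 and z_{0.94} = 1.555.
Eliminate σ: μ = (z₂·x₁ − z₁·x₂)/(z₂ − z₁) = (1.555·89.2 − (-0.6128)·140)/2.168 = 103.56.
Then σ = (x₂ − x₁)/(z₂ − z₁) = (140 − 89.2)/2.168 = 23.44.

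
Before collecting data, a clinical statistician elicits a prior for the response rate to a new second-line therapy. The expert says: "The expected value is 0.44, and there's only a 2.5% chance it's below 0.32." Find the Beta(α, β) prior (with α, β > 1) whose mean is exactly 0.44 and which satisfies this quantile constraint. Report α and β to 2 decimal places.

α ≈ 27.42, β ≈ 34.90

With mean 0.44 fixed, write α = 0.44s, β = 0.56s where s = α+β.
Need P(θ < 0.32) = 0.025 under Beta(0.44s, 0.56s). Normal approximation: (q−m)/√(m(1−m)/s) ≈ z_{0.025} = -1.96, so s ≈ 0.44·0.56·(-1.96)²/(0.32−0.44)² = 65.7.
At s = 65.7: P(θ<0.32) ≈ 0.022. Adjusting to match 0.025 gives s ≈ 62.32.
So α = 0.44·62.32 ≈ 27.42, β = 0.56·62.32 ≈ 34.90.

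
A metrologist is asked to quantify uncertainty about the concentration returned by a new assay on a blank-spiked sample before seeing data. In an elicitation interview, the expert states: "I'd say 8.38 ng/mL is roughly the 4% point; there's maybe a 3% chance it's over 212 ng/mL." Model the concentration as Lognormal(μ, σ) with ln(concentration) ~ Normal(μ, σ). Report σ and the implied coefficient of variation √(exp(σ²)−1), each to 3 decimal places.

σ ≈ 0.890, CV ≈ 1.098

If T ~ Lognormal(μ,σ) then ln T ~ Normal(μ,σ), so the p-quantile of ln T is μ + z_p·σ.
ln(8.38) = 2.126 and ln(212) = 5.357; z_{0.04} = -1.751, z_{0.97} = 1.881.
σ = (5.357 − 2.126)/(1.881 − (-1.751)) = 0.890.
μ = 2.126 − (-1.751)·0.890 = 3.683.
CV = √(exp(σ²)−1) = √(exp(0.7915)−1) = 1.098.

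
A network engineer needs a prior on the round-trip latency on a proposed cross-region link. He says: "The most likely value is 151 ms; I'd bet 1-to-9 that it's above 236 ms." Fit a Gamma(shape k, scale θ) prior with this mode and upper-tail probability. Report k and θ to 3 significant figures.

k ≈ 10.4, θ ≈ 16.1

Gamma(k,θ) with k>1 has mode (k−1)θ, so θ = 151/(k−1).
Need P(X < 236) = 0.9 with θ tied to k this way. Start at k = 2, θ = 151: P(X<236) ≈ 0.463.
Too low — raise k to concentrate. Iterating converges to k ≈ 10.4.
Then θ = 151/(10.4−1) ≈ 16.1.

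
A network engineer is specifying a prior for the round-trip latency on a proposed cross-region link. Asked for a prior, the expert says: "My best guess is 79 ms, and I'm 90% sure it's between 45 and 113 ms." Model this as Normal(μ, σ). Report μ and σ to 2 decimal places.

μ = 79.00, σ = 20.67

A symmetric 90% interval runs μ ± z·σ with z = 1.645.
Half-width = 34, so σ = 34/1.645 = 20.67.
μ is the stated best guess, 79.00.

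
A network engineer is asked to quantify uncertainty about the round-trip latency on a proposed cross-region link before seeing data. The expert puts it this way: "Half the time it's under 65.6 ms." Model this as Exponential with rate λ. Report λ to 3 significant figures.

λ ≈ 0.0106

Exponential median = ln 2 / λ, so λ = ln 2 / 65.6 = 0.0106.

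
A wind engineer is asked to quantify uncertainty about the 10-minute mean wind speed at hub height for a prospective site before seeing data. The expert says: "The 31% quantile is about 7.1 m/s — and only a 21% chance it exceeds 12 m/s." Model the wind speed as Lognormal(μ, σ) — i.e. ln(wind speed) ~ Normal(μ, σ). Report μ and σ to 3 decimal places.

μ ≈ 2.160, σ ≈ 0.403

If T ~ Lognormal(μ,σ) then ln T ~ Normal(μ,σ), so the p-quantile of ln T is μ + z_p·σ.
ln(7.1) = 1.96 and ln(12) = 2.485; z_{0.31} = -0.4959, z_{0.79} = 0.8064.
σ = (2.485 − 1.96)/(0.8064 − (-0.4959)) = 0.403.
μ = 1.96 − (-0.4959)·0.403 = 2.160.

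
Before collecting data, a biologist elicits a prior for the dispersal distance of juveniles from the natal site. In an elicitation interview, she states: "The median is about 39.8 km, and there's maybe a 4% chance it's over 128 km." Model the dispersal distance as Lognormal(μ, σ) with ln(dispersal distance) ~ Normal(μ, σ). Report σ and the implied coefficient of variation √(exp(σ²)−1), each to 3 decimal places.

σ ≈ 0.667, CV ≈ 0.749

If T ~ Lognormal(μ,σ) then ln T ~ Normal(μ,σ), so the p-quantile of ln T is μ + z_p·σ.
ln(39.8) = 3.684 and ln(128) = 4.852; z_{0.5} = 0, z_{0.96} = 1.751.
σ = (4.852 − 3.684)/(1.751 − (0)) = 0.667.
μ = 3.684 − (0)·0.667 = 3.684.
CV = √(exp(σ²)−1) = √(exp(0.4452)−1) = 0.749.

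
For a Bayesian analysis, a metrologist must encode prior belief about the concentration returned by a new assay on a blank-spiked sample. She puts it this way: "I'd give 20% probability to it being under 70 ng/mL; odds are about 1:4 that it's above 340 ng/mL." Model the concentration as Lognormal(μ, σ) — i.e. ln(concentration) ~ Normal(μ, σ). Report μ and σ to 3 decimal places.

μ ≈ 5.039, σ ≈ 0.939

If T ~ Lognormal(μ,σ) then ln T ~ Normal(μ,σ), so the p-quantile of ln T is μ + z_p·σ.
ln(70) = 4.248 and ln(340) = 5.829; z_{0.2} = -0.8416, z_{0.8} = 0.8416.
σ = (5.829 − 4.248)/(0.8416 − (-0.8416)) = 0.939.
μ = 4.248 − (-0.8416)·0.939 = 5.039.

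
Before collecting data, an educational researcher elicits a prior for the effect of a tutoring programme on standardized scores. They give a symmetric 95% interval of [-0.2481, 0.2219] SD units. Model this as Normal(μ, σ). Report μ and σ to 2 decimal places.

A symmetric 95% interval runs μ ± z·σ with z = 1.96.
Half-width = 0.235, so σ = 0.235/1.96 = 0.12.
μ is the interval midpoint, -0.01.

μ = -0.01, σ = 0.12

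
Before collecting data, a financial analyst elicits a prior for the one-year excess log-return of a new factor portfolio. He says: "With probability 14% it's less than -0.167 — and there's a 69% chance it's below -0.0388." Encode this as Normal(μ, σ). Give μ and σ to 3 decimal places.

μ = -0.079, σ = 0.081

For Normal(μ,σ), the p-quantile is μ + z_p·σ. Here z_{0.14} = -1.08, z_{0.69} = 0.4959.
So -0.167 = μ − 1.08σ and -0.0388 = μ + 0.4959σ.
Subtracting: σ = (-0.0388 − -0.167)/(0.4959 − (-1.08)) = 0.081.
Then μ = -0.167 − (-1.08)·0.081 = -0.079.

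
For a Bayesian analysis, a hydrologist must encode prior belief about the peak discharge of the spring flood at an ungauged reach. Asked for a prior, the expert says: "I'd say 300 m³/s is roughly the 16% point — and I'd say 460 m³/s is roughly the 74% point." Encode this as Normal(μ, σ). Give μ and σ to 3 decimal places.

μ = 397.150, σ = 97.692

The p-quantile of Normal(μ,σ) is μ + z_p·σ, with z_{0.16} = -0.9945 and z_{0.74} = 0.6433.
Eliminate σ: μ = (z₂·x₁ − z₁·x₂)/(z₂ − z₁) = (0.6433·300 − (-0.9945)·460)/1.638 = 397.150.
Then σ = (x₂ − x₁)/(z₂ − z₁) = (460 − 300)/1.638 = 97.692.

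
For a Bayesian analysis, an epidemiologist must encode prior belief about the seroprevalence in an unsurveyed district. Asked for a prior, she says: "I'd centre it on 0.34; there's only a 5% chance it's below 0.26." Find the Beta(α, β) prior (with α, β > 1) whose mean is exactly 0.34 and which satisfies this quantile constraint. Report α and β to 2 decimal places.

α ≈ 30.33, β ≈ 58.88

With mean 0.34 fixed, write α = 0.34s, β = 0.66s where s = α+β.
Need P(θ < 0.26) = 0.05 under Beta(0.34s, 0.66s). Normal approximation: (q−m)/√(m(1−m)/s) ≈ z_{0.05} = -1.64, so s ≈ 0.34·0.66·(-1.64)²/(0.26−0.34)² = 94.9.
At s = 94.9: P(θ<0.26) ≈ 0.045. Adjusting to match 0.05 gives s ≈ 89.21.
So α = 0.34·89.21 ≈ 30.33, β = 0.66·89.21 ≈ 58.88.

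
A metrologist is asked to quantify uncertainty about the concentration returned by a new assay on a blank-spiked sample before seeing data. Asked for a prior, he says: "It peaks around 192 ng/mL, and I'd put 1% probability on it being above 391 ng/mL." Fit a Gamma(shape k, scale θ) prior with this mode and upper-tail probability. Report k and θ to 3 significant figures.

k ≈ 10.7, θ ≈ 19.8

Gamma(k,θ) with k>1 has mode (k−1)θ, so θ = 192/(k−1).
Need P(X < 391) = 0.99 with θ tied to k this way. Start at k = 2, θ = 192: P(X<391) ≈ 0.604.
Too low — raise k to concentrate. Iterating converges to k ≈ 10.7.
Then θ = 192/(10.7−1) ≈ 19.8.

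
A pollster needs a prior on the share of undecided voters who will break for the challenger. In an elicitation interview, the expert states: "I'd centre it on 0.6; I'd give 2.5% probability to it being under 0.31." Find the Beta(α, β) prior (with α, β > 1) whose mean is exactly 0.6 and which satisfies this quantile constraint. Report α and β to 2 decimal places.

α ≈ 6.49, β ≈ 4.33

With mean 0.6 fixed, write α = 0.6s, β = 0.4s where s = α+β.
Need P(θ < 0.31) = 0.025 under Beta(0.6s, 0.4s). Normal approximation: (q−m)/√(m(1−m)/s) ≈ z_{0.025} = -1.96, so s ≈ 0.6·0.4·(-1.96)²/(0.31−0.6)² = 11.0.
At s = 11.0: P(θ<0.31) ≈ 0.024. Adjusting to match 0.025 gives s ≈ 10.82.
So α = 0.6·10.82 ≈ 6.49, β = 0.4·10.82 ≈ 4.33.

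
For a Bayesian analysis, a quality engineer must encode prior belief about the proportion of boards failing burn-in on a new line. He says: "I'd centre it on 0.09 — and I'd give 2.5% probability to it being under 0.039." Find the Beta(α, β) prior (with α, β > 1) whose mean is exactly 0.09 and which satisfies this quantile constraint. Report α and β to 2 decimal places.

With mean 0.09 fixed, write α = 0.09s, β = 0.91s where s = α+β.
Need P(θ < 0.039) = 0.025 under Beta(0.09s, 0.91s). Normal approximation: (q−m)/√(m(1−m)/s) ≈ z_{0.025} = -1.96, so s ≈ 0.09·0.91·(-1.96)²/(0.039−0.09)² = 121.0.
At s = 121.0: P(θ<0.039) ≈ 0.008. Adjusting to match 0.025 gives s ≈ 84.01.
So α = 0.09·84.01 ≈ 7.56, β = 0.91·84.01 ≈ 76.45.

α ≈ 7.56, β ≈ 76.45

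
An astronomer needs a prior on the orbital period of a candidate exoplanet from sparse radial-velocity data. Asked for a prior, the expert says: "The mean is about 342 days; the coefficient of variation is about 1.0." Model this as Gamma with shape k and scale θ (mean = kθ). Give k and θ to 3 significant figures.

k ≈ 1, θ ≈ 342

For Gamma(k, scale θ): mean = kθ, variance = kθ², so CV = 1/√k.
CV = 1.0, hence k = 1/CV² = 1.
Then θ = mean/k = 342/1 = 342.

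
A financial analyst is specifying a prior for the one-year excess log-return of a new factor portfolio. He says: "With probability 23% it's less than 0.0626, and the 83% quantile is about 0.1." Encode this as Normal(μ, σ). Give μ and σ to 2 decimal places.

μ = 0.08, σ = 0.02

For Normal(μ,σ), the p-quantile is μ + z_p·σ. Here z_{0.23} = -0.7388, z_{0.83} = 0.9542.
So 0.0626 = μ − 0.7388σ and 0.1 = μ + 0.9542σ.
Subtracting: σ = (0.1 − 0.0626)/(0.9542 − (-0.7388)) = 0.02.
Then μ = 0.0626 − (-0.7388)·0.02 = 0.08.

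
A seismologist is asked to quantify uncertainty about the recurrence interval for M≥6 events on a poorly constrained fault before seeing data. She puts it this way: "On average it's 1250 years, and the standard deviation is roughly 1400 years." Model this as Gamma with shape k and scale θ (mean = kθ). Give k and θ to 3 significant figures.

For Gamma(k, scale θ): mean = kθ, variance = kθ², so CV = 1/√k.
CV = SD/mean = 1400/1250 = 1.12, hence k = 1/CV² = 0.797.
Then θ = mean/k = 1250/0.797 = 1570.

k ≈ 0.797, θ ≈ 1570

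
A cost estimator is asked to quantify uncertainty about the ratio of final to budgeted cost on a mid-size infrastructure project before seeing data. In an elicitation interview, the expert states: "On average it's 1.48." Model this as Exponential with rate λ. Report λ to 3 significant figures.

Exponential mean = 1/λ, so λ = 1/1.48 = 0.676.

λ ≈ 0.676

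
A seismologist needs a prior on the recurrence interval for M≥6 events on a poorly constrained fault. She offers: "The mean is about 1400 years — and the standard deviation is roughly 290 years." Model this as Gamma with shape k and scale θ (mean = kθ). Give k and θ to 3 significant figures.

For Gamma(k, scale θ): mean = kθ, variance = kθ², so CV = 1/√k.
CV = SD/mean = 290/1400 = 0.2071, hence k = 1/CV² = 23.3.
Then θ = mean/k = 1400/23.3 = 60.1.

k ≈ 23.3, θ ≈ 60.1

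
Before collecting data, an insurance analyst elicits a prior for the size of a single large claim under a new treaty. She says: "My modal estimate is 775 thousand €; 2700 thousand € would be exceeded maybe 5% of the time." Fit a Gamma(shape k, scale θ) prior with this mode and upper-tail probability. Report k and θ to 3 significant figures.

k ≈ 2.66, θ ≈ 467

Gamma(k,θ) with k>1 has mode (k−1)θ, so θ = 775/(k−1).
Need P(X < 2700) = 0.95 with θ tied to k this way. Start at k = 2, θ = 775: P(X<2700) ≈ 0.862.
Too low — raise k to concentrate. Iterating converges to k ≈ 2.66.
Then θ = 775/(2.66−1) ≈ 467.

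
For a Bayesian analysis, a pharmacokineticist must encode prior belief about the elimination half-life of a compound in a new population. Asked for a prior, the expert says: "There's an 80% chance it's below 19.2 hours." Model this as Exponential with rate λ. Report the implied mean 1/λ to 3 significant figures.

mean ≈ 11.9 hours

P(T < 19.2) = 1 − e^(−λ·19.2) = 0.8, so λ = −ln(1−0.8)/19.2 = −ln(0.2)/19.2 = 0.0838.
Mean = 1/λ = 11.9 hours.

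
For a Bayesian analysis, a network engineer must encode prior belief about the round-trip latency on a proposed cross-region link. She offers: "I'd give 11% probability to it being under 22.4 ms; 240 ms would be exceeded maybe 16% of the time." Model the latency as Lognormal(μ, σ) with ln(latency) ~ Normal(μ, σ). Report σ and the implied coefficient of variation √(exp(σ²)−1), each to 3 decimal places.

If T ~ Lognormal(μ,σ) then ln T ~ Normal(μ,σ), so the p-quantile of ln T is μ + z_p·σ.
ln(22.4) = 3.109 and ln(240) = 5.481; z_{0.11} = -1.227, z_{0.84} = 0.9945.
σ = (5.481 − 3.109)/(0.9945 − (-1.227)) = 1.068.
μ = 3.109 − (-1.227)·1.068 = 4.419.
CV = √(exp(σ²)−1) = √(exp(1.1402)−1) = 1.459.

σ ≈ 1.068, CV ≈ 1.459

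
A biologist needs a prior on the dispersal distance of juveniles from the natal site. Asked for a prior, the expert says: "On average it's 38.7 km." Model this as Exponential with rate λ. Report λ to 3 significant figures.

λ ≈ 0.0258

Exponential mean = 1/λ, so λ = 1/38.7 = 0.0258.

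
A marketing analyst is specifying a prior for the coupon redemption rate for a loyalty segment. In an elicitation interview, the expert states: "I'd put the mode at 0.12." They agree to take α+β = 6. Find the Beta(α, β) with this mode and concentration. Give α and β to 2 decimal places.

For α,β > 1 the Beta mode is (α−1)/(α+β−2). With α+β = 6, the mode is (α−1)/4.
Set (α−1)/4 = 0.12 → α = 1 + 0.12·4 = 1.48.
β = 6 − α = 4.52.

α = 1.48, β = 4.52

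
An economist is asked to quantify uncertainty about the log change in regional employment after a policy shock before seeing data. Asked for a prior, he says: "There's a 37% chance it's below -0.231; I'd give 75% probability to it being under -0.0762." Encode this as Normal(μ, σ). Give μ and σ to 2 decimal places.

For Normal(μ,σ), the p-quantile is μ + z_p·σ. Here z_{0.37} = -0.3319, z_{0.75} = 0.6745.
So -0.231 = μ − 0.3319σ and -0.0762 = μ + 0.6745σ.
Subtracting: σ = (-0.0762 − -0.231)/(0.6745 − (-0.3319)) = 0.15.
Then μ = -0.231 − (-0.3319)·0.15 = -0.18.

μ = -0.18, σ = 0.15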